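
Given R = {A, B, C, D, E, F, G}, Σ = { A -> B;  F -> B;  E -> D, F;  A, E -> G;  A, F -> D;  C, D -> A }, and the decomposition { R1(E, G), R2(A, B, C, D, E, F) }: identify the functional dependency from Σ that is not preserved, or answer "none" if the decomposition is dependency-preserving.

A, E -> G

Check A, E → G: no single fragment contains all of {A, E, G}, and the restricted closure of {A, E} across the fragments never reaches {G}.
A → B is preserved.
F → B is preserved.
E → D, F is preserved.
A, F → D is preserved.
C, D → A is preserved.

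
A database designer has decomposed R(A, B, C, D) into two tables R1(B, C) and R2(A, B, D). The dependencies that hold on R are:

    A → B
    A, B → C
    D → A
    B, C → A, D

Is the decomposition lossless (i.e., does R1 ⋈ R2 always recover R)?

Common attributes: R1 ∩ R2 = {B}.
No dependency enlarges {B}, so (B)⁺ = {B}.
The closure contains neither all of R1 = {B, C} nor all of R2 = {A, B, D}, so the common attributes are not a superkey of either fragment. The join is lossy.

No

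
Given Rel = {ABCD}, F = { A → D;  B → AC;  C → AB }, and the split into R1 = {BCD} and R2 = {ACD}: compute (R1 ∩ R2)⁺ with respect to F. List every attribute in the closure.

ABCD

R1 ∩ R2 = {CD}.
C → AB applies, adding AB
Closure: {ABCD}.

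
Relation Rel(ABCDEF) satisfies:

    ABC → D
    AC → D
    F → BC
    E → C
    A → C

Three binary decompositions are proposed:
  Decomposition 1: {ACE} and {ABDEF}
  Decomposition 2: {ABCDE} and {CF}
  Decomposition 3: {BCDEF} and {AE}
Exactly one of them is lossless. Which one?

Decomposition 1: common = {AE}, closure = {ACDE} → lossless.
Decomposition 2: common = {C}, closure = {C} → lossy.
Decomposition 3: common = {E}, closure = {CE} → lossy.

Decomposition 1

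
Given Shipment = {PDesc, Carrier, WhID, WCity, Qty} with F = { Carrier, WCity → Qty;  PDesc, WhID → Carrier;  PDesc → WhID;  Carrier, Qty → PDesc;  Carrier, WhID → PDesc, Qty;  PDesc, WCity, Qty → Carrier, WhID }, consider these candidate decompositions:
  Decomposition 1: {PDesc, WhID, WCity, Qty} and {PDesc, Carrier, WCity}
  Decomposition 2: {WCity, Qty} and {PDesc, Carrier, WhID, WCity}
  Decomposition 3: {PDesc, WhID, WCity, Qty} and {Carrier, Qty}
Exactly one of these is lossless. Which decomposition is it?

Decomposition 1: common = {PDesc, WCity}, closure = {PDesc, Carrier, WhID, WCity, Qty} → lossless.
Decomposition 2: common = {WCity}, closure = {WCity} → lossy.
Decomposition 3: common = {Qty}, closure = {Qty} → lossy.

Decomposition 1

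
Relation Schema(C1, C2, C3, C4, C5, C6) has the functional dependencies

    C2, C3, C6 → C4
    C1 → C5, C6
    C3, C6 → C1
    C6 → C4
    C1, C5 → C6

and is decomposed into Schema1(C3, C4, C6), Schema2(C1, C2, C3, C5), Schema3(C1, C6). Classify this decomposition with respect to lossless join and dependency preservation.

lossless but not dependency-preserving

Lossless test (chase): Rows 2 and 3 agree on C1; apply C1→C5, C6 and equate their C5, C6 entries. Rows 1 and 2 agree on C3, C6; apply C3, C6→C1 and equate their C1 entries. Rows 1 and 2 agree on C6; apply C6→C4 and equate their C4 entries. Rows 1 and 3 agree on C6; apply C6→C4 and equate their C4 entries. Rows 1 and 2 agree on C1; apply C1→C5, C6 and equate their C5, C6 entries. Row 2 is now all distinguished symbols — the join is lossless.
Dependency preservation: the restricted closure of {C3, C6} across the fragments never reaches {C1}, so C3, C6 → C1 cannot be enforced without a join — not preserved.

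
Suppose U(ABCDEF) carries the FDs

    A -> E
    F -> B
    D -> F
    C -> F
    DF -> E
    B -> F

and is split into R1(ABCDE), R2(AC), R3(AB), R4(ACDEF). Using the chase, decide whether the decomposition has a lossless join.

Yes

Chase test. Columns are ABCDEF; row i has aⱼ where attribute j ∈ Ri, else bᵢⱼ.
Initial tableau (one row per fragment):
  row 1: a1 a2 a3 a4 a5 b16
  row 2: a1 b22 a3 b24 b25 b26
  row 3: a1 a2 b33 b34 b35 b36
  row 4: a1 b42 a3 a4 a5 a6
Rows 1 and 2 agree on A; apply A→E and equate their E entries.
Rows 1 and 3 agree on A; apply A→E and equate their E entries.
Rows 1 and 4 agree on D; apply D→F and equate their F entries.
Rows 1 and 2 agree on C; apply C→F and equate their F entries.
Rows 1 and 3 agree on B; apply B→F and equate their F entries.
Rows 1 and 2 agree on F; apply F→B and equate their B entries.
Rows 1 and 4 agree on F; apply F→B and equate their B entries.
Row 1 is now all distinguished symbols — the join is lossless.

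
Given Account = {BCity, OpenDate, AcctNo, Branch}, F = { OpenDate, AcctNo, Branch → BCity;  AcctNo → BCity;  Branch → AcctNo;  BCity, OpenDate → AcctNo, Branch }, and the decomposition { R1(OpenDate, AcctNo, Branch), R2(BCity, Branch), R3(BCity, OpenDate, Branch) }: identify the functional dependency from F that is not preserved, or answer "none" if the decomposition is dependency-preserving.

Check AcctNo → BCity: no single fragment contains all of {BCity, AcctNo}, and the restricted closure of {AcctNo} across the fragments never reaches {BCity}.
OpenDate, AcctNo, Branch → BCity is preserved.
Branch → AcctNo is preserved.
BCity, OpenDate → AcctNo, Branch is preserved.

AcctNo → BCity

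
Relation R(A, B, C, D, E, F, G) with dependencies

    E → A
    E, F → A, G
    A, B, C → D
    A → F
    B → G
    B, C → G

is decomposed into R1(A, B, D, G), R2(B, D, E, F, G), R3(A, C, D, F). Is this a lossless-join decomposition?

Chase test. Columns are A, B, C, D, E, F, G; row i has aⱼ where attribute j ∈ Ri, else bᵢⱼ.
Initial tableau (one row per fragment):
  row 1: a1 a2 b13 a4 b15 b16 a7
  row 2: b21 a2 b23 a4 a5 a6 a7
  row 3: a1 b32 a3 a4 b35 a6 b37
Rows 1 and 3 agree on A; apply A→F and equate their F entries.
No row becomes fully distinguished — the join is lossy.

No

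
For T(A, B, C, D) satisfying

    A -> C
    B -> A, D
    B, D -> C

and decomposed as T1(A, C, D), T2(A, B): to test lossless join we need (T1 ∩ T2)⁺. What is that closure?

A, C

T1 ∩ T2 = {A}.
A → C applies, adding C
Closure: {A, C}.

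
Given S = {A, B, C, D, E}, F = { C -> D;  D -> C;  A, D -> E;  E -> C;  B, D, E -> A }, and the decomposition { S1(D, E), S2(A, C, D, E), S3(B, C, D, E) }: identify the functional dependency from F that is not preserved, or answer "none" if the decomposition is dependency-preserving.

Check B, D, E → A: no single fragment contains all of {A, B, D, E}, and the restricted closure of {B, D, E} across the fragments never reaches {A}.
C → D is preserved.
D → C is preserved.
A, D → E is preserved.
E → C is preserved.

B, D, E -> A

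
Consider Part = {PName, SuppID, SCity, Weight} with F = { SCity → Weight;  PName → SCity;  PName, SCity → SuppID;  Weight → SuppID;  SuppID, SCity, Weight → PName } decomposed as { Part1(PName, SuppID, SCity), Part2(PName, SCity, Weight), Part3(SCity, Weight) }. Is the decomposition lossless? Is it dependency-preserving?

lossless but not dependency-preserving

Lossless test (chase): Rows 1 and 2 agree on SCity; apply SCity→Weight and equate their Weight entries. Rows 1 and 2 agree on PName, SCity; apply PName, SCity→SuppID and equate their SuppID entries. Rows 1 and 3 agree on Weight; apply Weight→SuppID and equate their SuppID entries. Rows 1 and 3 agree on SuppID, SCity, Weight; apply SuppID, SCity, Weight→PName and equate their PName entries. Row 1 is now all distinguished symbols — the join is lossless.
Dependency preservation: the restricted closure of {Weight} across the fragments never reaches {SuppID}, so Weight → SuppID cannot be enforced without a join — not preserved.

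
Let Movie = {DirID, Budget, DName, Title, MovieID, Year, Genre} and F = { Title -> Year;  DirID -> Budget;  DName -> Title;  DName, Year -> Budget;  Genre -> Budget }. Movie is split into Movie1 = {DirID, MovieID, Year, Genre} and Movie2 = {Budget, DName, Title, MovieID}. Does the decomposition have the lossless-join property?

Common attributes: Movie1 ∩ Movie2 = {MovieID}.
No dependency enlarges {MovieID}, so (MovieID)⁺ = {MovieID}.
The closure contains neither all of Movie1 = {DirID, MovieID, Year, Genre} nor all of Movie2 = {Budget, DName, Title, MovieID}, so the common attributes are not a superkey of either fragment. The join is lossy.

No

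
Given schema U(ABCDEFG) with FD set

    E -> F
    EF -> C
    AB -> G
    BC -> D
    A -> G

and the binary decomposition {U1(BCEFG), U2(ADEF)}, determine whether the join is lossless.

Common attributes: U1 ∩ U2 = {EF}.
Closure of {EF}: EF → C applies, adding C. So (EF)⁺ = {CEF}.
The closure contains neither all of U1 = {BCEFG} nor all of U2 = {ADEF}, so the common attributes are not a superkey of either fragment. The join is lossy.

No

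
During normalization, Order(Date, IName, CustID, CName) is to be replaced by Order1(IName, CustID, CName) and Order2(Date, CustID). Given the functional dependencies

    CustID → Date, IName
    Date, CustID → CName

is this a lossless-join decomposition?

Yes

Common attributes: Order1 ∩ Order2 = {CustID}.
Closure of {CustID}: CustID → Date, IName applies, adding Date, IName; Date, CustID → CName applies, adding CName. So (CustID)⁺ = {Date, IName, CustID, CName}.
This closure contains every attribute of Order1, so Order1 ∩ Order2 → Order1. The join is lossless.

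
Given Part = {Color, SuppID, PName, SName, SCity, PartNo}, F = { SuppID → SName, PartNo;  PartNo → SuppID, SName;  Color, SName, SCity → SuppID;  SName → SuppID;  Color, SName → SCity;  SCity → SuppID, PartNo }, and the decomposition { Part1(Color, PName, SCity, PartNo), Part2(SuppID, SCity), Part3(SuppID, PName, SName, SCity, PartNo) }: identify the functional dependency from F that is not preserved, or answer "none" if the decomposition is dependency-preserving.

SuppID → SName, PartNo lies within Part3.
PartNo → SuppID, SName lies within Part3.
Color, SName, SCity → SuppID: restricted closure across fragments reaches SuppID.
SName → SuppID lies within Part3.
Color, SName → SCity: restricted closure across fragments reaches SCity.
SCity → SuppID, PartNo lies within Part3.
Every dependency is enforceable on the fragments, so the decomposition is dependency-preserving.

none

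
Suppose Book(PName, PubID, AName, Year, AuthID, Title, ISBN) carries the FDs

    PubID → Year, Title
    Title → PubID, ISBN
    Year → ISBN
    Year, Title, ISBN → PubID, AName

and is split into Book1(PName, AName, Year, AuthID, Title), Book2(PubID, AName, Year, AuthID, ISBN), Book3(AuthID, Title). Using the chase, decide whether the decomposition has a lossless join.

No

Chase test. Columns are PName, PubID, AName, Year, AuthID, Title, ISBN; row i has aⱼ where attribute j ∈ Booki, else bᵢⱼ.
Initial tableau (one row per fragment):
  row 1: a1 b12 a3 a4 a5 a6 b17
  row 2: b21 a2 a3 a4 a5 b26 a7
  row 3: b31 b32 b33 b34 a5 a6 b37
Rows 1 and 3 agree on Title; apply Title→PubID, ISBN and equate their PubID, ISBN entries.
Rows 1 and 2 agree on Year; apply Year→ISBN and equate their ISBN entries.
Rows 1 and 3 agree on PubID; apply PubID→Year, Title and equate their Year, Title entries.
Rows 1 and 3 agree on Year, Title, ISBN; apply Year, Title, ISBN→PubID, AName and equate their PubID, AName entries.
No row becomes fully distinguished — the join is lossy.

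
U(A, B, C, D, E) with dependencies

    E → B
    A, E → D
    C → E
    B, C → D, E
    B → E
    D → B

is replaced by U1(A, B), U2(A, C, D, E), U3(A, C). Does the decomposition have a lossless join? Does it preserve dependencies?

lossy and not dependency-preserving

Lossless test (chase): Rows 2 and 3 agree on C; apply C→E and equate their E entries. Rows 2 and 3 agree on E; apply E→B and equate their B entries. Rows 2 and 3 agree on A, E; apply A, E→D and equate their D entries. No row becomes fully distinguished — the join is lossy.
Dependency preservation: the restricted closure of {E} across the fragments never reaches {B}, so E → B cannot be enforced without a join — not preserved.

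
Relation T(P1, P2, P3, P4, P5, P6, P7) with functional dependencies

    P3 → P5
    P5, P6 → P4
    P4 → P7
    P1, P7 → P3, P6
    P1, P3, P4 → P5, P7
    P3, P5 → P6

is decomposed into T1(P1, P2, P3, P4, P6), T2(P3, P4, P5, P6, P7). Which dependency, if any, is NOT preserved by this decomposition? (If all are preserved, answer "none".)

Check P1, P7 → P3, P6: no single fragment contains all of {P1, P3, P6, P7}, and the restricted closure of {P1, P7} across the fragments never reaches {P3, P6}.
P3 → P5 is preserved.
P5, P6 → P4 is preserved.
P4 → P7 is preserved.
P1, P3, P4 → P5, P7 is preserved.
P3, P5 → P6 is preserved.

P1, P7 → P3, P6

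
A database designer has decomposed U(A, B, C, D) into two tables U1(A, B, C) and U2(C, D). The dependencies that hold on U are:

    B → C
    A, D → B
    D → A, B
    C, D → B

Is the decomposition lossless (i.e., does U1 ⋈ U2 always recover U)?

No

Common attributes: U1 ∩ U2 = {C}.
No dependency enlarges {C}, so (C)⁺ = {C}.
The closure contains neither all of U1 = {A, B, C} nor all of U2 = {C, D}, so the common attributes are not a superkey of either fragment. The join is lossy.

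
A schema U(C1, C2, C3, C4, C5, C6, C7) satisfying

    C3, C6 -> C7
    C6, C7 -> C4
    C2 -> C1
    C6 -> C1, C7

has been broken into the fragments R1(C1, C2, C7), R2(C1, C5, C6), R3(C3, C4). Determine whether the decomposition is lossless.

No

Chase test. Columns are C1, C2, C3, C4, C5, C6, C7; row i has aⱼ where attribute j ∈ Ri, else bᵢⱼ.
Initial tableau (one row per fragment):
  row 1: a1 a2 b13 b14 b15 b16 a7
  row 2: a1 b22 b23 b24 a5 a6 b27
  row 3: b31 b32 a3 a4 b35 b36 b37
No row becomes fully distinguished — the join is lossy.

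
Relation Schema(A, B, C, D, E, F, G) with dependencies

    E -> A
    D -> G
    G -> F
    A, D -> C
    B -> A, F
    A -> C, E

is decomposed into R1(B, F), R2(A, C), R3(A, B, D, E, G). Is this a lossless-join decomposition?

Yes

Chase test. Columns are A, B, C, D, E, F, G; row i has aⱼ where attribute j ∈ Ri, else bᵢⱼ.
Initial tableau (one row per fragment):
  row 1: b11 a2 b13 b14 b15 a6 b17
  row 2: a1 b22 a3 b24 b25 b26 b27
  row 3: a1 a2 b33 a4 a5 b36 a7
Rows 1 and 3 agree on B; apply B→A, F and equate their A, F entries.
Rows 1 and 2 agree on A; apply A→C, E and equate their C, E entries.
Rows 1 and 3 agree on A; apply A→C, E and equate their C, E entries.
Row 3 is now all distinguished symbols — the join is lossless.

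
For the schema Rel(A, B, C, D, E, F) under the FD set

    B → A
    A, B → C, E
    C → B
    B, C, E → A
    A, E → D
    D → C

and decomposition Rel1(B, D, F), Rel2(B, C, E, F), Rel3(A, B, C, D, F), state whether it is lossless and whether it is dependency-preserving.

lossless but not dependency-preserving

Lossless test (chase): Rows 1 and 2 agree on B; apply B→A and equate their A entries. Rows 1 and 3 agree on B; apply B→A and equate their A entries. Rows 1 and 2 agree on A, B; apply A, B→C, E and equate their C, E entries. Rows 1 and 3 agree on A, B; apply A, B→C, E and equate their C, E entries. Rows 1 and 2 agree on A, E; apply A, E→D and equate their D entries. Row 1 is now all distinguished symbols — the join is lossless.
Dependency preservation: the restricted closure of {A, E} across the fragments never reaches {D}, so A, E → D cannot be enforced without a join — not preserved.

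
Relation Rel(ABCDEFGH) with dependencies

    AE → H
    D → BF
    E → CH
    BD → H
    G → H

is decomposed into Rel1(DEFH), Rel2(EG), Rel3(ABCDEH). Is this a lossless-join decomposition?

Chase test. Columns are ABCDEFGH; row i has aⱼ where attribute j ∈ Reli, else bᵢⱼ.
Initial tableau (one row per fragment):
  row 1: b11 b12 b13 a4 a5 a6 b17 a8
  row 2: b21 b22 b23 b24 a5 b26 a7 b28
  row 3: a1 a2 a3 a4 a5 b36 b37 a8
Rows 1 and 3 agree on D; apply D→BF and equate their BF entries.
Rows 1 and 2 agree on E; apply E→CH and equate their CH entries.
Rows 1 and 3 agree on E; apply E→CH and equate their CH entries.
No row becomes fully distinguished — the join is lossy.

No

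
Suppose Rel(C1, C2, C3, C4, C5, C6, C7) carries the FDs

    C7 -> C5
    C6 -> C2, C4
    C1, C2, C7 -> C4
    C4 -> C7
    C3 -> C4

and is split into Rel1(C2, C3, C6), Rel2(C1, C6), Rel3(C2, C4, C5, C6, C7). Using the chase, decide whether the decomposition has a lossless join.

No

Chase test. Columns are C1, C2, C3, C4, C5, C6, C7; row i has aⱼ where attribute j ∈ Reli, else bᵢⱼ.
Initial tableau (one row per fragment):
  row 1: b11 a2 a3 b14 b15 a6 b17
  row 2: a1 b22 b23 b24 b25 a6 b27
  row 3: b31 a2 b33 a4 a5 a6 a7
Rows 1 and 2 agree on C6; apply C6→C2, C4 and equate their C2, C4 entries.
Rows 1 and 3 agree on C6; apply C6→C2, C4 and equate their C2, C4 entries.
Rows 1 and 2 agree on C4; apply C4→C7 and equate their C7 entries.
Rows 1 and 3 agree on C4; apply C4→C7 and equate their C7 entries.
Rows 1 and 2 agree on C7; apply C7→C5 and equate their C5 entries.
Rows 1 and 3 agree on C7; apply C7→C5 and equate their C5 entries.
No row becomes fully distinguished — the join is lossy.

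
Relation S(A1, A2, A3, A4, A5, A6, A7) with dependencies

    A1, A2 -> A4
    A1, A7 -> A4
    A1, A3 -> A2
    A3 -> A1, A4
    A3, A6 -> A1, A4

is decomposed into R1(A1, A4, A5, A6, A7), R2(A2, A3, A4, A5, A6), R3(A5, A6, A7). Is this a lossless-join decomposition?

No

Chase test. Columns are A1, A2, A3, A4, A5, A6, A7; row i has aⱼ where attribute j ∈ Ri, else bᵢⱼ.
Initial tableau (one row per fragment):
  row 1: a1 b12 b13 a4 a5 a6 a7
  row 2: b21 a2 a3 a4 a5 a6 b27
  row 3: b31 b32 b33 b34 a5 a6 a7
No row becomes fully distinguished — the join is lossy.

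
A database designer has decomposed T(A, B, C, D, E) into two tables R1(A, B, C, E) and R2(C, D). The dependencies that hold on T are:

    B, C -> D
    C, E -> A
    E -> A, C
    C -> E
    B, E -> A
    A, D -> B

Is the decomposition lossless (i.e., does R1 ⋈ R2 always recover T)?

Common attributes: R1 ∩ R2 = {C}.
Closure of {C}: C → E applies, adding E; C, E → A applies, adding A. So (C)⁺ = {A, C, E}.
The closure contains neither all of R1 = {A, B, C, E} nor all of R2 = {C, D}, so the common attributes are not a superkey of either fragment. The join is lossy.

No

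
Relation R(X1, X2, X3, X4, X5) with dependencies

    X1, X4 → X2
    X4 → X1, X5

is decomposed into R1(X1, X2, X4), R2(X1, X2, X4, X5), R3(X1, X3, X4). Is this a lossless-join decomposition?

Chase test. Columns are X1, X2, X3, X4, X5; row i has aⱼ where attribute j ∈ Ri, else bᵢⱼ.
Initial tableau (one row per fragment):
  row 1: a1 a2 b13 a4 b15
  row 2: a1 a2 b23 a4 a5
  row 3: a1 b32 a3 a4 b35
Rows 1 and 3 agree on X1, X4; apply X1, X4→X2 and equate their X2 entries.
Rows 1 and 2 agree on X4; apply X4→X1, X5 and equate their X1, X5 entries.
Rows 1 and 3 agree on X4; apply X4→X1, X5 and equate their X1, X5 entries.
Row 3 is now all distinguished symbols — the join is lossless.

Yes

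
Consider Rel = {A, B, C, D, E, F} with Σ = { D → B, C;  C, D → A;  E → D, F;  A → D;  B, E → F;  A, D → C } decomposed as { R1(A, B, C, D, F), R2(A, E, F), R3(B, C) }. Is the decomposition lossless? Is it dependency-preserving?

Lossless test (chase): Rows 1 and 2 agree on A; apply A→D and equate their D entries. Rows 1 and 2 agree on A, D; apply A, D→C and equate their C entries. Rows 1 and 2 agree on D; apply D→B, C and equate their B, C entries. Row 2 is now all distinguished symbols — the join is lossless.
Dependency preservation: E → D, F; B, E → F are not contained in any single fragment, but the restricted closure of each left-hand side across the fragments still reaches the right-hand side; the remaining FDs each lie inside some fragment. All dependencies are preserved.

lossless and dependency-preserving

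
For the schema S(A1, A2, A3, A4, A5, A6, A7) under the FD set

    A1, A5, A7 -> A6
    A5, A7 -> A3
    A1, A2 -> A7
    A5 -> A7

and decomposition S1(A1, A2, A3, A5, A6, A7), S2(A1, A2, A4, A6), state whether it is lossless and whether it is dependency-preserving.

lossy but dependency-preserving

Lossless test: (A1, A2, A6)⁺ = {A1, A2, A6, A7}, which is a superkey of neither fragment — lossy.
Dependency preservation: every FD's attributes lie within a single fragment, so each can be enforced locally — preserved.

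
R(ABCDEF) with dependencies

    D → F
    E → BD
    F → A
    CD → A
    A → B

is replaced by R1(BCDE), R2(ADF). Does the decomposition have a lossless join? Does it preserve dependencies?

Lossless test: (D)⁺ = {ABDF}, which contains all of one fragment — lossless.
Dependency preservation: the restricted closure of {A} across the fragments never reaches {B}, so A → B cannot be enforced without a join — not preserved.

lossless but not dependency-preserving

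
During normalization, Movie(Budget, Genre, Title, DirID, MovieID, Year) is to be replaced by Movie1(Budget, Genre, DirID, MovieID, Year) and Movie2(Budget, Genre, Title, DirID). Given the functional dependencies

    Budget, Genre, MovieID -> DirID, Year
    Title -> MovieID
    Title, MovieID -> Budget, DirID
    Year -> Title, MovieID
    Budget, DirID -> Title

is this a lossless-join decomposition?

Yes

Common attributes: Movie1 ∩ Movie2 = {Budget, Genre, DirID}.
Closure of {Budget, Genre, DirID}: Budget, DirID → Title applies, adding Title; Title → MovieID applies, adding MovieID; Budget, Genre, MovieID → DirID, Year applies, adding Year. So (Budget, Genre, DirID)⁺ = {Budget, Genre, Title, DirID, MovieID, Year}.
This closure contains every attribute of Movie1, so Movie1 ∩ Movie2 → Movie1. The join is lossless.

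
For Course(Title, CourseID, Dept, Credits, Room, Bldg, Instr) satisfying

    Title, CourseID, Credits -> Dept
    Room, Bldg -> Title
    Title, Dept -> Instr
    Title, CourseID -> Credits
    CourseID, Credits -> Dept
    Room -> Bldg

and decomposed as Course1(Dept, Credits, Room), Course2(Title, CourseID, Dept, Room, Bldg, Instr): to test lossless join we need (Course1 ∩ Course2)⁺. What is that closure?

Title, Dept, Room, Bldg, Instr

Course1 ∩ Course2 = {Dept, Room}.
Room → Bldg applies, adding Bldg
Room, Bldg → Title applies, adding Title
Title, Dept → Instr applies, adding Instr
Closure: {Title, Dept, Room, Bldg, Instr}.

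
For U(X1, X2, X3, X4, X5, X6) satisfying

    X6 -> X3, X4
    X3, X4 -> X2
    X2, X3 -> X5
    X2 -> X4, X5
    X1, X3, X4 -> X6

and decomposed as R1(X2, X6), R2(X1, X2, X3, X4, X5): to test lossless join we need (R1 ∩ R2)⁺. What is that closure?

X2, X4, X5

R1 ∩ R2 = {X2}.
X2 → X4, X5 applies, adding X4, X5
Closure: {X2, X4, X5}.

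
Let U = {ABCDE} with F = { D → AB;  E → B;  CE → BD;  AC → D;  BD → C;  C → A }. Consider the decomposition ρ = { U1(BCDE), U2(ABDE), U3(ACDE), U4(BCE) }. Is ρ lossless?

Chase test. Columns are ABCDE; row i has aⱼ where attribute j ∈ Ui, else bᵢⱼ.
Initial tableau (one row per fragment):
  row 1: b11 a2 a3 a4 a5
  row 2: a1 a2 b23 a4 a5
  row 3: a1 b32 a3 a4 a5
  row 4: b41 a2 a3 b44 a5
Rows 1 and 2 agree on D; apply D→AB and equate their AB entries.
Rows 1 and 3 agree on D; apply D→AB and equate their AB entries.
Rows 1 and 4 agree on CE; apply CE→BD and equate their BD entries.
Rows 1 and 2 agree on BD; apply BD→C and equate their C entries.
Rows 1 and 4 agree on C; apply C→A and equate their A entries.
Row 1 is now all distinguished symbols — the join is lossless.

Yes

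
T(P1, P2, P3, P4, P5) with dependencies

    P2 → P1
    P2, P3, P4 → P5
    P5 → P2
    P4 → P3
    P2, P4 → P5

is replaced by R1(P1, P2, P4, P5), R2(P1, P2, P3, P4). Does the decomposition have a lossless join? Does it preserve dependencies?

Lossless test: (P1, P2, P4)⁺ = {P1, P2, P3, P4, P5}, which contains all of one fragment — lossless.
Dependency preservation: P2, P3, P4 → P5 is not contained in any single fragment, but the restricted closure of its left-hand side across the fragments still reaches the right-hand side; the remaining FDs each lie inside some fragment. All dependencies are preserved.

lossless and dependency-preserving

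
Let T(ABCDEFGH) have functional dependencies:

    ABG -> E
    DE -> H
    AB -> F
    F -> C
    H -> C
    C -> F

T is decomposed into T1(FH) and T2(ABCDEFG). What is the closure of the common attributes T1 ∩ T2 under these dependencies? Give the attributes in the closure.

T1 ∩ T2 = {F}.
F → C applies, adding C
Closure: {CF}.

CF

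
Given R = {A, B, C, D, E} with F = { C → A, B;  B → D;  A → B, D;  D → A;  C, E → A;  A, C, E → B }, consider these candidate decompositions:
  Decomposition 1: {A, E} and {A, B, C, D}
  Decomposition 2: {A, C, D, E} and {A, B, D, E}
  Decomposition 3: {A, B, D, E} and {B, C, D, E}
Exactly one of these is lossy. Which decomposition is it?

Decomposition 1

Decomposition 1: common = {A}, closure = {A, B, D} → lossy.
Decomposition 2: common = {A, D, E}, closure = {A, B, D, E} → lossless.
Decomposition 3: common = {B, D, E}, closure = {A, B, D, E} → lossless.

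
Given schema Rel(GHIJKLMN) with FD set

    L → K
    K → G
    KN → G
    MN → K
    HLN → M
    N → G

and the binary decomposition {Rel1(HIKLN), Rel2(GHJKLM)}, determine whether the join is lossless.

Common attributes: Rel1 ∩ Rel2 = {HKL}.
Closure of {HKL}: K → G applies, adding G. So (HKL)⁺ = {GHKL}.
The closure contains neither all of Rel1 = {HIKLN} nor all of Rel2 = {GHJKLM}, so the common attributes are not a superkey of either fragment. The join is lossy.

No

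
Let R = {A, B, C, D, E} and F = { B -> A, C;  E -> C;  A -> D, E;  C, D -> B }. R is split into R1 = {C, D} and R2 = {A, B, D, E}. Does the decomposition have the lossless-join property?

No

Common attributes: R1 ∩ R2 = {D}.
No dependency enlarges {D}, so (D)⁺ = {D}.
The closure contains neither all of R1 = {C, D} nor all of R2 = {A, B, D, E}, so the common attributes are not a superkey of either fragment. The join is lossy.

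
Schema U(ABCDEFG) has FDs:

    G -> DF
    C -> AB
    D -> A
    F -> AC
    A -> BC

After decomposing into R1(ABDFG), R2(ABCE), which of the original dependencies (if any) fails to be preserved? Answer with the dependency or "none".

G → DF lies within R1.
C → AB lies within R2.
D → A lies within R1.
F → AC: restricted closure across fragments reaches AC.
A → BC lies within R2.
Every dependency is enforceable on the fragments, so the decomposition is dependency-preserving.

none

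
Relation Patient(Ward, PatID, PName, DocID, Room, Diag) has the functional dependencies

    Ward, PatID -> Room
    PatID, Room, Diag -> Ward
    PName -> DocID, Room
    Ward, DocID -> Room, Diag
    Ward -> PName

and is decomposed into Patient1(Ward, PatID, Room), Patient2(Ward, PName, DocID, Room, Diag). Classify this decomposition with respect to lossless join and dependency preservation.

Lossless test: (Ward, Room)⁺ = {Ward, PName, DocID, Room, Diag}, which contains all of one fragment — lossless.
Dependency preservation: the restricted closure of {PatID, Room, Diag} across the fragments never reaches {Ward}, so PatID, Room, Diag → Ward cannot be enforced without a join — not preserved.

lossless but not dependency-preserving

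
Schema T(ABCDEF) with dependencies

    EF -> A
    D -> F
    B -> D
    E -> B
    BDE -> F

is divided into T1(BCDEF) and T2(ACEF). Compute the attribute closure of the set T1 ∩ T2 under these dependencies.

T1 ∩ T2 = {CEF}.
EF → A applies, adding A
E → B applies, adding B
B → D applies, adding D
Closure: {ABCDEF}.

ABCDEF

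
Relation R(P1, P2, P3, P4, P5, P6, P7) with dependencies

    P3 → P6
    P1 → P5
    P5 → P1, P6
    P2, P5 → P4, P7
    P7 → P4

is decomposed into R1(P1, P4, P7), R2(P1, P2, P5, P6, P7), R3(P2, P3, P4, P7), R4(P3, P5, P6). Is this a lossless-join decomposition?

No

Chase test. Columns are P1, P2, P3, P4, P5, P6, P7; row i has aⱼ where attribute j ∈ Ri, else bᵢⱼ.
Initial tableau (one row per fragment):
  row 1: a1 b12 b13 a4 b15 b16 a7
  row 2: a1 a2 b23 b24 a5 a6 a7
  row 3: b31 a2 a3 a4 b35 b36 a7
  row 4: b41 b42 a3 b44 a5 a6 b47
Rows 3 and 4 agree on P3; apply P3→P6 and equate their P6 entries.
Rows 1 and 2 agree on P1; apply P1→P5 and equate their P5 entries.
Rows 1 and 2 agree on P5; apply P5→P1, P6 and equate their P1, P6 entries.
Rows 1 and 4 agree on P5; apply P5→P1, P6 and equate their P1, P6 entries.
Rows 1 and 2 agree on P7; apply P7→P4 and equate their P4 entries.
No row becomes fully distinguished — the join is lossy.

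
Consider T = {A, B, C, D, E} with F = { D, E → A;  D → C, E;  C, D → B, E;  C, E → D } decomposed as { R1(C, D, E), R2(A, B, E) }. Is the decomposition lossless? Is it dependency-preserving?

lossy and not dependency-preserving

Lossless test: (E)⁺ = {E}, which is a superkey of neither fragment — lossy.
Dependency preservation: the restricted closure of {D, E} across the fragments never reaches {A}, so D, E → A cannot be enforced without a join — not preserved.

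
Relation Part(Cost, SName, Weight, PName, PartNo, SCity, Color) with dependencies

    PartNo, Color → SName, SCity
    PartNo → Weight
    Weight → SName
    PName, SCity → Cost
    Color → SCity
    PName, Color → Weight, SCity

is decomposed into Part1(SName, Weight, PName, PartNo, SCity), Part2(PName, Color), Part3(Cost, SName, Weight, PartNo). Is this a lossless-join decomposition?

Chase test. Columns are Cost, SName, Weight, PName, PartNo, SCity, Color; row i has aⱼ where attribute j ∈ Parti, else bᵢⱼ.
Initial tableau (one row per fragment):
  row 1: b11 a2 a3 a4 a5 a6 b17
  row 2: b21 b22 b23 a4 b25 b26 a7
  row 3: a1 a2 a3 b34 a5 b36 b37
No row becomes fully distinguished — the join is lossy.

No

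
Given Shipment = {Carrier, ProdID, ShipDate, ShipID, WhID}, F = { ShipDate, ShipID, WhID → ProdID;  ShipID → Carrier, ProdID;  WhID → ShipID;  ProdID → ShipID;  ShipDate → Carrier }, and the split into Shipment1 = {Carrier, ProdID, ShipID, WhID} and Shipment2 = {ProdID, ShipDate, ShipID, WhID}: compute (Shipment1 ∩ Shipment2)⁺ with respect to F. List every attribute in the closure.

Shipment1 ∩ Shipment2 = {ProdID, ShipID, WhID}.
ShipID → Carrier, ProdID applies, adding Carrier
Closure: {Carrier, ProdID, ShipID, WhID}.

Carrier, ProdID, ShipID, WhID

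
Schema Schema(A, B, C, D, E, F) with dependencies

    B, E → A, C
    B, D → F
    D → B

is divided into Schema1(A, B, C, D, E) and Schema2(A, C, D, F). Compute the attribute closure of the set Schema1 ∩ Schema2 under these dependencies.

A, B, C, D, F

Schema1 ∩ Schema2 = {A, C, D}.
D → B applies, adding B
B, D → F applies, adding F
Closure: {A, B, C, D, F}.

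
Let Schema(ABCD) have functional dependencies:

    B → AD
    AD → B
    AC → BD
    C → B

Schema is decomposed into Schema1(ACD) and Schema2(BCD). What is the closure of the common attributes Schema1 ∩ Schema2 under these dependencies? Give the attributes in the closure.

Schema1 ∩ Schema2 = {CD}.
C → B applies, adding B
B → AD applies, adding A
Closure: {ABCD}.

ABCD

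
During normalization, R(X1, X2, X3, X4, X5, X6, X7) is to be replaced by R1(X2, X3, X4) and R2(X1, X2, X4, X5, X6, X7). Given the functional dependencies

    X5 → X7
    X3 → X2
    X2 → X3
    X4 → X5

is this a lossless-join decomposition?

Common attributes: R1 ∩ R2 = {X2, X4}.
Closure of {X2, X4}: X2 → X3 applies, adding X3; X4 → X5 applies, adding X5; X5 → X7 applies, adding X7. So (X2, X4)⁺ = {X2, X3, X4, X5, X7}.
This closure contains every attribute of R1, so R1 ∩ R2 → R1. The join is lossless.

Yes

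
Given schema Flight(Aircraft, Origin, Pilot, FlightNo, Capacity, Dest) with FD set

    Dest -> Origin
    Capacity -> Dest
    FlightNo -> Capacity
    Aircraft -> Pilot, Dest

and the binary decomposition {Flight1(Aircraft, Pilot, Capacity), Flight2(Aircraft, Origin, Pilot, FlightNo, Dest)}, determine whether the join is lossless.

No

Common attributes: Flight1 ∩ Flight2 = {Aircraft, Pilot}.
Closure of {Aircraft, Pilot}: Aircraft → Pilot, Dest applies, adding Dest; Dest → Origin applies, adding Origin. So (Aircraft, Pilot)⁺ = {Aircraft, Origin, Pilot, Dest}.
The closure contains neither all of Flight1 = {Aircraft, Pilot, Capacity} nor all of Flight2 = {Aircraft, Origin, Pilot, FlightNo, Dest}, so the common attributes are not a superkey of either fragment. The join is lossy.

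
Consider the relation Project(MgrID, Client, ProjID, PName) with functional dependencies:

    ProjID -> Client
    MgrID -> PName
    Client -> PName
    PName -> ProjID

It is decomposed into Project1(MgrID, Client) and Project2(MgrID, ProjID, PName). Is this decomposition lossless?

Yes

Common attributes: Project1 ∩ Project2 = {MgrID}.
Closure of {MgrID}: MgrID → PName applies, adding PName; PName → ProjID applies, adding ProjID; ProjID → Client applies, adding Client. So (MgrID)⁺ = {MgrID, Client, ProjID, PName}.
This closure contains every attribute of Project1, so Project1 ∩ Project2 → Project1. The join is lossless.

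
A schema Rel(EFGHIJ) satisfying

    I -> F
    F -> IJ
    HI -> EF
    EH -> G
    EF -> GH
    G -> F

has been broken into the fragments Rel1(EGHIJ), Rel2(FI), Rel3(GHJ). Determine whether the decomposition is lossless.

Yes

Chase test. Columns are EFGHIJ; row i has aⱼ where attribute j ∈ Reli, else bᵢⱼ.
Initial tableau (one row per fragment):
  row 1: a1 b12 a3 a4 a5 a6
  row 2: b21 a2 b23 b24 a5 b26
  row 3: b31 b32 a3 a4 b35 a6
Rows 1 and 2 agree on I; apply I→F and equate their F entries.
Rows 1 and 2 agree on F; apply F→IJ and equate their IJ entries.
Rows 1 and 3 agree on G; apply G→F and equate their F entries.
Rows 1 and 3 agree on F; apply F→IJ and equate their IJ entries.
Rows 1 and 3 agree on HI; apply HI→EF and equate their EF entries.
Row 1 is now all distinguished symbols — the join is lossless.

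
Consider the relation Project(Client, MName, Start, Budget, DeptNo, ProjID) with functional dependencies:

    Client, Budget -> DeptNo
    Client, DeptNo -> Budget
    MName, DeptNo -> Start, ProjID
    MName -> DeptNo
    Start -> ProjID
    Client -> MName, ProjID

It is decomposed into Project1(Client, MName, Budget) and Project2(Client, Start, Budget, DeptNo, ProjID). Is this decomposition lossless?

Yes

Common attributes: Project1 ∩ Project2 = {Client, Budget}.
Closure of {Client, Budget}: Client, Budget → DeptNo applies, adding DeptNo; Client → MName, ProjID applies, adding MName, ProjID; MName, DeptNo → Start, ProjID applies, adding Start. So (Client, Budget)⁺ = {Client, MName, Start, Budget, DeptNo, ProjID}.
This closure contains every attribute of Project1, so Project1 ∩ Project2 → Project1. The join is lossless.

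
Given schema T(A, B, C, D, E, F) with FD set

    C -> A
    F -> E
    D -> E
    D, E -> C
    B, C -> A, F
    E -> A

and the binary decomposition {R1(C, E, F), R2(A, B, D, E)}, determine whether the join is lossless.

Common attributes: R1 ∩ R2 = {E}.
Closure of {E}: E → A applies, adding A. So (E)⁺ = {A, E}.
The closure contains neither all of R1 = {C, E, F} nor all of R2 = {A, B, D, E}, so the common attributes are not a superkey of either fragment. The join is lossy.

No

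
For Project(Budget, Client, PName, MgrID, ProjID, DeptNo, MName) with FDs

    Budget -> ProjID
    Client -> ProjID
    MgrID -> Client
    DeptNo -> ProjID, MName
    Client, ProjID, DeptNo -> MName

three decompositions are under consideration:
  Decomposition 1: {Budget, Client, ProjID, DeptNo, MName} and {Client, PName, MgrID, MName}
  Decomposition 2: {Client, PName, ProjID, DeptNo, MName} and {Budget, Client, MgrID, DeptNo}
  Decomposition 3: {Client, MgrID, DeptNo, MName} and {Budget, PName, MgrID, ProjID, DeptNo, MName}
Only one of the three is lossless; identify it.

Decomposition 1: common = {Client, MName}, closure = {Client, ProjID, MName} → lossy.
Decomposition 2: common = {Client, DeptNo}, closure = {Client, ProjID, DeptNo, MName} → lossy.
Decomposition 3: common = {MgrID, DeptNo, MName}, closure = {Client, MgrID, ProjID, DeptNo, MName} → lossless.

Decomposition 3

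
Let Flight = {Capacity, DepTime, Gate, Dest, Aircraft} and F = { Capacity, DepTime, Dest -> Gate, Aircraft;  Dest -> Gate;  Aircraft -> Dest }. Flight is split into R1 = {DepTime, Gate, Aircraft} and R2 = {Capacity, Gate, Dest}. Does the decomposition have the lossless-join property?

Common attributes: R1 ∩ R2 = {Gate}.
No dependency enlarges {Gate}, so (Gate)⁺ = {Gate}.
The closure contains neither all of R1 = {DepTime, Gate, Aircraft} nor all of R2 = {Capacity, Gate, Dest}, so the common attributes are not a superkey of either fragment. The join is lossy.

No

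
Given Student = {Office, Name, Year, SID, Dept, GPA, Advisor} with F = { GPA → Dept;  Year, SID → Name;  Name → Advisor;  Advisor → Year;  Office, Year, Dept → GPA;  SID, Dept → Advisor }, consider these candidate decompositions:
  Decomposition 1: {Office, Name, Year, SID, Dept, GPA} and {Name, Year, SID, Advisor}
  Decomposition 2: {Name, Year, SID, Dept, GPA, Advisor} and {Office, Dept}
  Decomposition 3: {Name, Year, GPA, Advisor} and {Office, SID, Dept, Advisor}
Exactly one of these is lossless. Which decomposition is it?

Decomposition 1: common = {Name, Year, SID}, closure = {Name, Year, SID, Advisor} → lossless.
Decomposition 2: common = {Dept}, closure = {Dept} → lossy.
Decomposition 3: common = {Advisor}, closure = {Year, Advisor} → lossy.

Decomposition 1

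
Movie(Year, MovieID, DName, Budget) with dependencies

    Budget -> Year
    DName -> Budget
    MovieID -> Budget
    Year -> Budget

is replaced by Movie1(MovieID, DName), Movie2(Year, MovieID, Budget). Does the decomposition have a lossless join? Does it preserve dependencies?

lossless but not dependency-preserving

Lossless test: (MovieID)⁺ = {Year, MovieID, Budget}, which contains all of one fragment — lossless.
Dependency preservation: the restricted closure of {DName} across the fragments never reaches {Budget}, so DName → Budget cannot be enforced without a join — not preserved.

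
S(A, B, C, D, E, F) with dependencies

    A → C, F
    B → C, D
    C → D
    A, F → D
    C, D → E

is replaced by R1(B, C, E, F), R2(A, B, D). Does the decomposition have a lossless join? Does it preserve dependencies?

lossy and not dependency-preserving

Lossless test: (B)⁺ = {B, C, D, E}, which is a superkey of neither fragment — lossy.
Dependency preservation: the restricted closure of {A} across the fragments never reaches {C, F}, so A → C, F cannot be enforced without a join — not preserved.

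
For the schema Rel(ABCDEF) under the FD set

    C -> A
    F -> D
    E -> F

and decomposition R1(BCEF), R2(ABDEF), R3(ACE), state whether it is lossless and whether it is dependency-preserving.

Lossless test (chase): Rows 1 and 3 agree on C; apply C→A and equate their A entries. Rows 1 and 2 agree on F; apply F→D and equate their D entries. Rows 1 and 3 agree on E; apply E→F and equate their F entries. Rows 1 and 3 agree on F; apply F→D and equate their D entries. Row 1 is now all distinguished symbols — the join is lossless.
Dependency preservation: every FD's attributes lie within a single fragment, so each can be enforced locally — preserved.

lossless and dependency-preserving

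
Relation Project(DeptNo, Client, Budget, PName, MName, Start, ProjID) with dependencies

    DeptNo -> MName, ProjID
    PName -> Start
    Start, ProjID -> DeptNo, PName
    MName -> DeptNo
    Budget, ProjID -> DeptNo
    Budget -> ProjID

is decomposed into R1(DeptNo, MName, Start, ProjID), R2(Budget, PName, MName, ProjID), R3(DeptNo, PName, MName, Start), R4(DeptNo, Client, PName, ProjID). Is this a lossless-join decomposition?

No

Chase test. Columns are DeptNo, Client, Budget, PName, MName, Start, ProjID; row i has aⱼ where attribute j ∈ Ri, else bᵢⱼ.
Initial tableau (one row per fragment):
  row 1: a1 b12 b13 b14 a5 a6 a7
  row 2: b21 b22 a3 a4 a5 b26 a7
  row 3: a1 b32 b33 a4 a5 a6 b37
  row 4: a1 a2 b43 a4 b45 b46 a7
Rows 1 and 3 agree on DeptNo; apply DeptNo→MName, ProjID and equate their MName, ProjID entries.
Rows 1 and 4 agree on DeptNo; apply DeptNo→MName, ProjID and equate their MName, ProjID entries.
Rows 2 and 3 agree on PName; apply PName→Start and equate their Start entries.
Rows 2 and 4 agree on PName; apply PName→Start and equate their Start entries.
Rows 1 and 2 agree on Start, ProjID; apply Start, ProjID→DeptNo, PName and equate their DeptNo, PName entries.
No row becomes fully distinguished — the join is lossy.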